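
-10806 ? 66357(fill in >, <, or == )<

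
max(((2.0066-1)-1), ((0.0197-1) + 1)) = 0.0197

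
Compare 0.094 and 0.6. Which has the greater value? 0.6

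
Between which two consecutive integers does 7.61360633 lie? 7 and 8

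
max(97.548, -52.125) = 97.548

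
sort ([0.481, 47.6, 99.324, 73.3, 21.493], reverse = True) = [99.324, 73.3, 47.6, 21.493, 0.481]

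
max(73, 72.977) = 73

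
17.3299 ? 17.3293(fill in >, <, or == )>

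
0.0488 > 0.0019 True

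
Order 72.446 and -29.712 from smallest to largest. -29.712, 72.446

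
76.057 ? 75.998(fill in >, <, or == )>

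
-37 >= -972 True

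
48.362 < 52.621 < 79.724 True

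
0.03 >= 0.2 False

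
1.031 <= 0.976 False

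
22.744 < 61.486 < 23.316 False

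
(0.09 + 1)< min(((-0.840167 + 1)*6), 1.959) False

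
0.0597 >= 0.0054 True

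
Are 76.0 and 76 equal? Yes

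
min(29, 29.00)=29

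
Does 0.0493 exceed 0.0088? Yes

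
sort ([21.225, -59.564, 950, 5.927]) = [-59.564, 5.927, 21.225, 950]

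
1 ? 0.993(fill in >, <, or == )>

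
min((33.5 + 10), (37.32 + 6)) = 43.32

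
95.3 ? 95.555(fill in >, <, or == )<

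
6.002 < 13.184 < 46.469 True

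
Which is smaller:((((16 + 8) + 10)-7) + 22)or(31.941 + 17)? (31.941 + 17)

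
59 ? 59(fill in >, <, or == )==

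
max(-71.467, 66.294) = 66.294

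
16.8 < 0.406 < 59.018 False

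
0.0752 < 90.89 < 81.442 False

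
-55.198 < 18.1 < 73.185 True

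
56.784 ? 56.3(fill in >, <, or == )>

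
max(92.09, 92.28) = 92.28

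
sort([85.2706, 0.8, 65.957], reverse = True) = [85.2706, 65.957, 0.8]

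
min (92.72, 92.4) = 92.4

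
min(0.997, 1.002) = 0.997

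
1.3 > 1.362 False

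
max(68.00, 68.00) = 68.00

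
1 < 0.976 False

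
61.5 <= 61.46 False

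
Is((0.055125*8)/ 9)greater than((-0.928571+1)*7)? No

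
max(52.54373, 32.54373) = 52.54373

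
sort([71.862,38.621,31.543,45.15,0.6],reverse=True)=[71.862,45.15,38.621,31.543,0.6]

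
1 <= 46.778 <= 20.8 False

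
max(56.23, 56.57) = 56.57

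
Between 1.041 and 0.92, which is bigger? 1.041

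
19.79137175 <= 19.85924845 True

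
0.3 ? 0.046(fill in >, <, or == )>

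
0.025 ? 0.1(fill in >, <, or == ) <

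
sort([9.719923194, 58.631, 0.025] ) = [0.025, 9.719923194, 58.631]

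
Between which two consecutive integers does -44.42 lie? -45 and -44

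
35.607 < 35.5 False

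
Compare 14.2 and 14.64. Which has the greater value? 14.64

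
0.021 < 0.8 True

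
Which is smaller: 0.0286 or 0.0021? 0.0021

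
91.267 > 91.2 True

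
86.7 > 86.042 True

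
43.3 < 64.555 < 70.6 True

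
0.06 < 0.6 True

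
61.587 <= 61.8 True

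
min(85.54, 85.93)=85.54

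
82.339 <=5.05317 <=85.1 False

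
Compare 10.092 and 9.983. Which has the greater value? 10.092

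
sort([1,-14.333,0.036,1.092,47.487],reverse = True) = [47.487,1.092,1,0.036,-14.333]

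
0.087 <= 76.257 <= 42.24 False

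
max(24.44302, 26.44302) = 26.44302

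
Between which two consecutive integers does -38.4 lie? -39 and -38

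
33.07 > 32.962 True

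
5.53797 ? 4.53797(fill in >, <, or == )>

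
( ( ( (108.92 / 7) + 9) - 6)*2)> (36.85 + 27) False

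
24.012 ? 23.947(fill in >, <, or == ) >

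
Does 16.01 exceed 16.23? No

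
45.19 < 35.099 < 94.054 False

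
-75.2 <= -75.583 False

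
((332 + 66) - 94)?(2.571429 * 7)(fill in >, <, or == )>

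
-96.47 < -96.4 True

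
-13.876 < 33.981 True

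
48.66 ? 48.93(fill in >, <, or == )<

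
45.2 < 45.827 True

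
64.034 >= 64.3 False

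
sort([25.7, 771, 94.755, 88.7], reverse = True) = [771, 94.755, 88.7, 25.7]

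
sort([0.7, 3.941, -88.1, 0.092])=[-88.1, 0.092, 0.7, 3.941]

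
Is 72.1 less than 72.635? Yes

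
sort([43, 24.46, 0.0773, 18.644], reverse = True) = [43, 24.46, 18.644, 0.0773]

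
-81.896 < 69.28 True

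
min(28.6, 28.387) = 28.387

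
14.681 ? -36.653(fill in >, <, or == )>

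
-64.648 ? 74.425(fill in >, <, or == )<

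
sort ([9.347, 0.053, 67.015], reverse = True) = [67.015, 9.347, 0.053]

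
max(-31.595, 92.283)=92.283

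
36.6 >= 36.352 True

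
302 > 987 False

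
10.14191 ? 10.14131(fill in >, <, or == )>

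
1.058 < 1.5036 True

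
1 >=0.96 True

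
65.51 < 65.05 False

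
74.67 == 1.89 False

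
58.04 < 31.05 False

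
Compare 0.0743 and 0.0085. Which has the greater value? 0.0743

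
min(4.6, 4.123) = 4.123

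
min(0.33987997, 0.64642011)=0.33987997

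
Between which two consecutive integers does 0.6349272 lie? 0 and 1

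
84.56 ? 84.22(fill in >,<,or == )>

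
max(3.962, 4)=4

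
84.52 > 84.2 True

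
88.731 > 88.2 True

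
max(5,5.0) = 5.0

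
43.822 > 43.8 True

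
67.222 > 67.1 True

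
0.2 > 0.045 True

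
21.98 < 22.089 True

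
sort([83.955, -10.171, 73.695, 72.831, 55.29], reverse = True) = [83.955, 73.695, 72.831, 55.29, -10.171]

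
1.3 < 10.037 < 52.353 True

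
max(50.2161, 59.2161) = 59.2161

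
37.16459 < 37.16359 False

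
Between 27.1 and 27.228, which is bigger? 27.228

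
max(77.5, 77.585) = 77.585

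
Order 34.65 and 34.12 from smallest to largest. 34.12, 34.65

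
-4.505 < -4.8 False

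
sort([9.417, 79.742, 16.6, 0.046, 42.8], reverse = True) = [79.742, 42.8, 16.6, 9.417, 0.046]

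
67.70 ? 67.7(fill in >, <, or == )==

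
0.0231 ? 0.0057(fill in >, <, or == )>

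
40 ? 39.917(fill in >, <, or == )>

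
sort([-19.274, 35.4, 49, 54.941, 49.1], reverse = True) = [54.941, 49.1, 49, 35.4, -19.274]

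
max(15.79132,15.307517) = 15.79132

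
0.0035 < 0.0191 True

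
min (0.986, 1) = 0.986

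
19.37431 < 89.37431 True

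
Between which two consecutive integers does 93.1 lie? 93 and 94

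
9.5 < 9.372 False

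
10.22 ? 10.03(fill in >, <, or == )>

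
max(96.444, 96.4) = 96.444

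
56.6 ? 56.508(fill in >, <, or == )>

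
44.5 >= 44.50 True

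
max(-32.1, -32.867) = -32.1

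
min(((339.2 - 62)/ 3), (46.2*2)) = 92.4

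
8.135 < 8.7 True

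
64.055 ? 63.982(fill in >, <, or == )>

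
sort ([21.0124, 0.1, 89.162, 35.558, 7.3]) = [0.1, 7.3, 21.0124, 35.558, 89.162]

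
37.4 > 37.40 False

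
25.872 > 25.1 True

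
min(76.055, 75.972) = 75.972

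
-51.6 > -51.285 False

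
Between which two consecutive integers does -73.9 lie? -74 and -73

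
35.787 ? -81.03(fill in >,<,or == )>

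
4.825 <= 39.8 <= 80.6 True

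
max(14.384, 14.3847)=14.3847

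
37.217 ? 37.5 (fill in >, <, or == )<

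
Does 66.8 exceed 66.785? Yes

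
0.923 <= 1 True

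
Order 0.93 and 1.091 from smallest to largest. 0.93, 1.091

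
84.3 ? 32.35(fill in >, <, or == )>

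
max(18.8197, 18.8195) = 18.8197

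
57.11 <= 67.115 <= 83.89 True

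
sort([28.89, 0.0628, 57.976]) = [0.0628, 28.89, 57.976]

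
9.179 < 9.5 True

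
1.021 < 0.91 False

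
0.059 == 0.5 False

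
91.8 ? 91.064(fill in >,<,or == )>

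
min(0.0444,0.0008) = 0.0008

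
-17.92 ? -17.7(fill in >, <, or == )<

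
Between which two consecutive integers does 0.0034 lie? 0 and 1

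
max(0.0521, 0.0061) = 0.0521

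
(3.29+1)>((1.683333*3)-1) True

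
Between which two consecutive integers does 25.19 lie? 25 and 26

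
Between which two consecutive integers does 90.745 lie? 90 and 91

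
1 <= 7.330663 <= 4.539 False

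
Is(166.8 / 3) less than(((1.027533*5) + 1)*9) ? No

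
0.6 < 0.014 False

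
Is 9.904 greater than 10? No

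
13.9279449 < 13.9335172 True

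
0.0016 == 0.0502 False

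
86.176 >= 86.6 False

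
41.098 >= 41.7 False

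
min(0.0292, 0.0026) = 0.0026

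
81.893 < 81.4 False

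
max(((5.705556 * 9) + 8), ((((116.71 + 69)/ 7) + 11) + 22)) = 59.53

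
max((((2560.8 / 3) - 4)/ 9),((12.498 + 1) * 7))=94.486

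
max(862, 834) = 862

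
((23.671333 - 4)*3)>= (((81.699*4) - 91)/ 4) True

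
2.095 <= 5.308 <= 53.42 True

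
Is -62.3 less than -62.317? No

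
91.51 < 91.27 False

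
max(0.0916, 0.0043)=0.0916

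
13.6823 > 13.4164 True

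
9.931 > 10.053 False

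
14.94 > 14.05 True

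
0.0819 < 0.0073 False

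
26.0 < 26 False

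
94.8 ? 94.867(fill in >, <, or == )<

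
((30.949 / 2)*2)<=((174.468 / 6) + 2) True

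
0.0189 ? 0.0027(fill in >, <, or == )>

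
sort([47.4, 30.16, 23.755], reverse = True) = [47.4, 30.16, 23.755]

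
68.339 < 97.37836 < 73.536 False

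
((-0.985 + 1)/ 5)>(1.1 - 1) False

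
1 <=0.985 False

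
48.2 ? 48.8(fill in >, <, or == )<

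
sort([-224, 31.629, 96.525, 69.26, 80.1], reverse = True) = [96.525, 80.1, 69.26, 31.629, -224]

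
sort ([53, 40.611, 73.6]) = [40.611, 53, 73.6]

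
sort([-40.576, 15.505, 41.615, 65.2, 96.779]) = [-40.576, 15.505, 41.615, 65.2, 96.779]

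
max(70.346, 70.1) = 70.346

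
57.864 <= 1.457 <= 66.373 False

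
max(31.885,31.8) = 31.885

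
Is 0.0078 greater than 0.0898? No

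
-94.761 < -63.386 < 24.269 True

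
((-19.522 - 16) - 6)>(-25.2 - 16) False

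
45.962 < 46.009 True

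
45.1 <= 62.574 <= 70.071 True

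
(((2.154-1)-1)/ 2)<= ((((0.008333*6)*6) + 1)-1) True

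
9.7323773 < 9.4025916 False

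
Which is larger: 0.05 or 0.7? 0.7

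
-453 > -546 True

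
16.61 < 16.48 False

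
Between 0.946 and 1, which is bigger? 1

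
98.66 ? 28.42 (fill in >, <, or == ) >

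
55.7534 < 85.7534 True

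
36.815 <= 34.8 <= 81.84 False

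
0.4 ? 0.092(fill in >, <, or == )>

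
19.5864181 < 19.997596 True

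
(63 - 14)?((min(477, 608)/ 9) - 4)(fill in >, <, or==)==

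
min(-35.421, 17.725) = -35.421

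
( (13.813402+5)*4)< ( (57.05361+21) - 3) False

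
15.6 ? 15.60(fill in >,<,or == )==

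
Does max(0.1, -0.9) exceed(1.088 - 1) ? Yes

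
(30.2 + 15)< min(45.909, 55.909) True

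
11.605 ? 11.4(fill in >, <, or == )>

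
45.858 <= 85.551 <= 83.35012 False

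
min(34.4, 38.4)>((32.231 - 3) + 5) True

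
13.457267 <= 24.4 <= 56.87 True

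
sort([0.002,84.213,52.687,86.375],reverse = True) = [86.375,84.213,52.687,0.002]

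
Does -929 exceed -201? No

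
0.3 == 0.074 False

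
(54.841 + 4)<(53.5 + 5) False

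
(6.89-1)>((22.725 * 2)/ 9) True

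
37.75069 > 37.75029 True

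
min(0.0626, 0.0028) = 0.0028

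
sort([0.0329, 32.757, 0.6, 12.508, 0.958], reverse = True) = [32.757, 12.508, 0.958, 0.6, 0.0329]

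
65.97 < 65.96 False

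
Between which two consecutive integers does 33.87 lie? 33 and 34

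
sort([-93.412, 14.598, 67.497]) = [-93.412, 14.598, 67.497]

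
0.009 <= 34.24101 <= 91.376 True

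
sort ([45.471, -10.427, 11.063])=[-10.427, 11.063, 45.471]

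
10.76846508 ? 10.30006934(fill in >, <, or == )>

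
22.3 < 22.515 True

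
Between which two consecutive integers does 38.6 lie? 38 and 39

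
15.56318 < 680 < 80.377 False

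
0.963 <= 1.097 True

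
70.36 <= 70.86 True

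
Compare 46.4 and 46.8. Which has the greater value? 46.8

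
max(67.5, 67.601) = 67.601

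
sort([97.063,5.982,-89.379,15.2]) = [-89.379,5.982,15.2,97.063]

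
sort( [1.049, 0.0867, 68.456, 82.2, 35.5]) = [0.0867, 1.049, 35.5, 68.456, 82.2]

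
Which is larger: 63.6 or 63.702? 63.702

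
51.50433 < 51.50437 True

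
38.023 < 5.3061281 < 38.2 False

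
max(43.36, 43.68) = 43.68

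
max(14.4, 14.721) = 14.721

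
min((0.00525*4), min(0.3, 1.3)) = 0.021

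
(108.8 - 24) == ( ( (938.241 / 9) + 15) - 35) False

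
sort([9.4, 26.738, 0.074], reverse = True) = [26.738, 9.4, 0.074]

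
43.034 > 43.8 False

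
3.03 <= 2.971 False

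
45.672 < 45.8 True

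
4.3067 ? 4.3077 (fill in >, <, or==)<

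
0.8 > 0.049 True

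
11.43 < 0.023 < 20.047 False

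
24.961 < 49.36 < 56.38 True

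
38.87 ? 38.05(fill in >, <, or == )>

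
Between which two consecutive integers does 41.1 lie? 41 and 42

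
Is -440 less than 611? Yes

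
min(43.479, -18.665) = -18.665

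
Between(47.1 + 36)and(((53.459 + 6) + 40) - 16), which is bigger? (((53.459 + 6) + 40) - 16)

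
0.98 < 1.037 True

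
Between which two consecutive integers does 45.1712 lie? 45 and 46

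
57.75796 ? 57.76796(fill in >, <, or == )<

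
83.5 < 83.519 True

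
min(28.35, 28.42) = 28.35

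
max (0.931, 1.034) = 1.034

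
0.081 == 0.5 False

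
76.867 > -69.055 True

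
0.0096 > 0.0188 False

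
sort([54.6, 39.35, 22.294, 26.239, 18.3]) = [18.3, 22.294, 26.239, 39.35, 54.6]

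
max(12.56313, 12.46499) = 12.56313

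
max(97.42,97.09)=97.42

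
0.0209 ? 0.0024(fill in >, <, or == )>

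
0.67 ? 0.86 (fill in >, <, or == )<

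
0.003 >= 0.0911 False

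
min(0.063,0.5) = 0.063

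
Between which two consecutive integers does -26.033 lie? -27 and -26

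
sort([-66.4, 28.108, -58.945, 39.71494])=[-66.4, -58.945, 28.108, 39.71494]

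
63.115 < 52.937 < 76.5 False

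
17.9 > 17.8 True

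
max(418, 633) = 633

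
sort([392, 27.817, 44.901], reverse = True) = [392, 44.901, 27.817]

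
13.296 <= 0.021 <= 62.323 False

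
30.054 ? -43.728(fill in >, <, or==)>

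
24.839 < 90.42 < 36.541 False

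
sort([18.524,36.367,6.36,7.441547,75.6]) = [6.36,7.441547,18.524,36.367,75.6]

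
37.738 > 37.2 True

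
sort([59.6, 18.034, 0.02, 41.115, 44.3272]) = [0.02, 18.034, 41.115, 44.3272, 59.6]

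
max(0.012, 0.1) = 0.1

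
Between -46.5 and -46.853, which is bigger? -46.5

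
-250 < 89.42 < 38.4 False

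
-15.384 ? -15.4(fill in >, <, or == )>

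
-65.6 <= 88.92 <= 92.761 True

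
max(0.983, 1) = 1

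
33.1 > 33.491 False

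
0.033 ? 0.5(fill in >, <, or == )<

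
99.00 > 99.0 False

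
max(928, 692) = 928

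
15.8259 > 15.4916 True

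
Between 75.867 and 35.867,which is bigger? 75.867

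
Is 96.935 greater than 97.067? No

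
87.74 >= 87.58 True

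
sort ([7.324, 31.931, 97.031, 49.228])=[7.324, 31.931, 49.228, 97.031]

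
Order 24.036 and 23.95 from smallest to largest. 23.95, 24.036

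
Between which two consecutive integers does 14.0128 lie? 14 and 15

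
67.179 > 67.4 False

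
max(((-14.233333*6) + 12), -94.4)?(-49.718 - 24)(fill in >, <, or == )>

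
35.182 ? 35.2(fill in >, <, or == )<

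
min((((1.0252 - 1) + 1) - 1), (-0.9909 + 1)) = 0.0091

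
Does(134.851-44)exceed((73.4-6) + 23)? Yes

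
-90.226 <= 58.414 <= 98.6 True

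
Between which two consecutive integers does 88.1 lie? 88 and 89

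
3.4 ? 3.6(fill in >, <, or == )<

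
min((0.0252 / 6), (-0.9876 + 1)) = 0.0042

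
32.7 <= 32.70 True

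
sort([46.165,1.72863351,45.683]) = [1.72863351,45.683,46.165]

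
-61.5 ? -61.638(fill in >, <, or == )>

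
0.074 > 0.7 False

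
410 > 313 True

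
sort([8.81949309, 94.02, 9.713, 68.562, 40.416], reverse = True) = [94.02, 68.562, 40.416, 9.713, 8.81949309]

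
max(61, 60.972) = 61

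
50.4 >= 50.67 False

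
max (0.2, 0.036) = 0.2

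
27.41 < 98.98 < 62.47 False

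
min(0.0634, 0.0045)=0.0045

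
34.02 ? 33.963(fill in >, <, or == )>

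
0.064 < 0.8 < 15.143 True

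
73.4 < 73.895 True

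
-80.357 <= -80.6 False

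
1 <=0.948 False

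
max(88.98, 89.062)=89.062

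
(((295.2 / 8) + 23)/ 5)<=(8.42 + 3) False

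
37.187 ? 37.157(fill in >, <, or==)>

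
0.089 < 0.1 True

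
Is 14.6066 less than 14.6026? No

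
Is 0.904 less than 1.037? Yes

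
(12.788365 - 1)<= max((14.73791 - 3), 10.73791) False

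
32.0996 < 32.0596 False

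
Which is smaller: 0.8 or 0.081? 0.081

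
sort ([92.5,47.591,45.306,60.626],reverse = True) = [92.5,60.626,47.591,45.306]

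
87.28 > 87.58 False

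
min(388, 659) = 388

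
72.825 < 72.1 False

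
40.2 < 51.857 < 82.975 True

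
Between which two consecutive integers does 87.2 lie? 87 and 88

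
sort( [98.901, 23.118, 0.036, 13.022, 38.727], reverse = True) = [98.901, 38.727, 23.118, 13.022, 0.036]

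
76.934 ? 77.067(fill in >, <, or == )<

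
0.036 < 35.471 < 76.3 True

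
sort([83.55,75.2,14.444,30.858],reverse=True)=[83.55,75.2,30.858,14.444]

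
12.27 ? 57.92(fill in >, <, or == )<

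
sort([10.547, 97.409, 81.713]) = [10.547, 81.713, 97.409]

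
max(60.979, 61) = 61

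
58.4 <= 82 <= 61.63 False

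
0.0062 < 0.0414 True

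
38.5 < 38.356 False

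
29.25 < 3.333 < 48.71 False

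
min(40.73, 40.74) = 40.73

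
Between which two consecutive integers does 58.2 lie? 58 and 59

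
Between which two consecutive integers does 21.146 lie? 21 and 22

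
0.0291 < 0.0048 False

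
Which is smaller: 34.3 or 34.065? 34.065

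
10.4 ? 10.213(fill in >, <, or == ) >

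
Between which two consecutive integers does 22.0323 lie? 22 and 23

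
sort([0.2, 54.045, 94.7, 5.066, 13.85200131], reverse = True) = [94.7, 54.045, 13.85200131, 5.066, 0.2]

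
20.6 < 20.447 False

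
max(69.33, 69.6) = 69.6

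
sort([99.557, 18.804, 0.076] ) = [0.076, 18.804, 99.557]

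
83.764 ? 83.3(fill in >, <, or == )>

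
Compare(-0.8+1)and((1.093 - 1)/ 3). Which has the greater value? (-0.8+1)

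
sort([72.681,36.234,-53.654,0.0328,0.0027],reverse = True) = [72.681,36.234,0.0328,0.0027,-53.654]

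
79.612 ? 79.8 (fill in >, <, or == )<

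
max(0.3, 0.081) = 0.3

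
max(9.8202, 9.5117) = 9.8202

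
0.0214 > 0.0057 True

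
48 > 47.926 True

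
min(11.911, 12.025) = 11.911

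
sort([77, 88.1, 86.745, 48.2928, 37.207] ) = [37.207, 48.2928, 77, 86.745, 88.1]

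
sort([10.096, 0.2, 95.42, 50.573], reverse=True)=[95.42, 50.573, 10.096, 0.2]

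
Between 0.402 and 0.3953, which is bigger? 0.402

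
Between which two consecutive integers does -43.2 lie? -44 and -43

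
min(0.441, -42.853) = -42.853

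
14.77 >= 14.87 False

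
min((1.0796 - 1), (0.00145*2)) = 0.0029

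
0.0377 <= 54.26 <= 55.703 True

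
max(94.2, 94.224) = 94.224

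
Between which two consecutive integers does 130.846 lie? 130 and 131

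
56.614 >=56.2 True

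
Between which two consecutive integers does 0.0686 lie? 0 and 1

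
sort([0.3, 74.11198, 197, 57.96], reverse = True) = [197, 74.11198, 57.96, 0.3]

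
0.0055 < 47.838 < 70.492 True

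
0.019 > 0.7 False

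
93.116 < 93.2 True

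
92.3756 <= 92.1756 False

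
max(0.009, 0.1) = 0.1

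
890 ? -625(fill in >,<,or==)>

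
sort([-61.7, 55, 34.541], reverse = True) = [55, 34.541, -61.7]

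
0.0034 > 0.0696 False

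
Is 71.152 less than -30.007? No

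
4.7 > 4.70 False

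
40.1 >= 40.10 True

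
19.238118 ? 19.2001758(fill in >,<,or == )>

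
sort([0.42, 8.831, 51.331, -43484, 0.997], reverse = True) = [51.331, 8.831, 0.997, 0.42, -43484]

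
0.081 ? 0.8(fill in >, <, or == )<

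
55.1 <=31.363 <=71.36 False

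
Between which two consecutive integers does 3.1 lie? 3 and 4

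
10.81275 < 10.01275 False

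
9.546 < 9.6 True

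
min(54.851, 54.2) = 54.2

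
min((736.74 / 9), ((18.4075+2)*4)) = 81.63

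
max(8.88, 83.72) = 83.72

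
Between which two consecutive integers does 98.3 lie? 98 and 99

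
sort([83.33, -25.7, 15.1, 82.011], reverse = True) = [83.33, 82.011, 15.1, -25.7]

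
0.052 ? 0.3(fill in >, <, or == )<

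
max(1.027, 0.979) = 1.027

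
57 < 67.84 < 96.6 True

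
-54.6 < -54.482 True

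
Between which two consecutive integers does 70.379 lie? 70 and 71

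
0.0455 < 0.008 False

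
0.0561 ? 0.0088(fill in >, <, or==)>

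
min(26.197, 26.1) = 26.1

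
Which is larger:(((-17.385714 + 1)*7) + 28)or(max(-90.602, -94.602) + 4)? (max(-90.602, -94.602) + 4)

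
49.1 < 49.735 True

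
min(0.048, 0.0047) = 0.0047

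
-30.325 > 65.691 False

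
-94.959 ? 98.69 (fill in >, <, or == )<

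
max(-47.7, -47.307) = -47.307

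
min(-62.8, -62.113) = -62.8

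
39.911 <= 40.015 True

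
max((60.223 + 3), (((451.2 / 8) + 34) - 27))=63.4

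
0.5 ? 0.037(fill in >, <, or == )>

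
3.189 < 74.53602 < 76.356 True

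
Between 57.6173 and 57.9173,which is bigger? 57.9173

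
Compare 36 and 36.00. They are equal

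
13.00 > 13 False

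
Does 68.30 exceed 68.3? No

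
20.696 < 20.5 False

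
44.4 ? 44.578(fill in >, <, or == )<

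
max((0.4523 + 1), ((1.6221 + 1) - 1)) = 1.6221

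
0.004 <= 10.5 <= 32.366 True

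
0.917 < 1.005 True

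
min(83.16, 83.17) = 83.16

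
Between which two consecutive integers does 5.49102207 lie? 5 and 6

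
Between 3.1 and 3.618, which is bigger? 3.618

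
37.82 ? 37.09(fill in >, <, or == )>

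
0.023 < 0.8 True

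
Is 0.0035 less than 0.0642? Yes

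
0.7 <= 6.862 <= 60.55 True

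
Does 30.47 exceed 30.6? No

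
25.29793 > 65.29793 False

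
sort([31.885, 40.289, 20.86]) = [20.86, 31.885, 40.289]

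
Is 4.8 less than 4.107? No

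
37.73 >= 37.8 False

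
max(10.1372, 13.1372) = 13.1372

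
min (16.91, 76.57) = 16.91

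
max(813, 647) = 813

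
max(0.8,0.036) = 0.8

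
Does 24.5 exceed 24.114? Yes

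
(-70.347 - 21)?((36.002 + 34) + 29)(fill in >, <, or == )<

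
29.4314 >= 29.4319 False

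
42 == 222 False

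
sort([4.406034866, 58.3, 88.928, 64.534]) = [4.406034866, 58.3, 64.534, 88.928]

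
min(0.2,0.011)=0.011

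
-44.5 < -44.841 False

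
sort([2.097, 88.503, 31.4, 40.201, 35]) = [2.097, 31.4, 35, 40.201, 88.503]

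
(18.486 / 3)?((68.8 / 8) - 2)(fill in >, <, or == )<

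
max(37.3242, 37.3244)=37.3244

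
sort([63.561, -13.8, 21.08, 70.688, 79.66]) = [-13.8, 21.08, 63.561, 70.688, 79.66]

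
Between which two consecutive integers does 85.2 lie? 85 and 86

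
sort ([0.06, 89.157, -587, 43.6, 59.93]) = [-587, 0.06, 43.6, 59.93, 89.157]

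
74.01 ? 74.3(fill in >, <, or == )<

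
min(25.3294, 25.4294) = 25.3294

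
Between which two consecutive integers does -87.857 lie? -88 and -87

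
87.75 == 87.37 False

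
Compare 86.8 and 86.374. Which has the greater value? 86.8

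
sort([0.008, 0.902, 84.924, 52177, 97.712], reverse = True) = [52177, 97.712, 84.924, 0.902, 0.008]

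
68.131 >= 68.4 False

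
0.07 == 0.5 False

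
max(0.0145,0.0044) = 0.0145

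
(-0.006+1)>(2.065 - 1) False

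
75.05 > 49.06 True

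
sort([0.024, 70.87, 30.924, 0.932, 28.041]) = [0.024, 0.932, 28.041, 30.924, 70.87]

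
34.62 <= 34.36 False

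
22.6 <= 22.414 False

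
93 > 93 False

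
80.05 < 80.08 True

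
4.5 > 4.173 True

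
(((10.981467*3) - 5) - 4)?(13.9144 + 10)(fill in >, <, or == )>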